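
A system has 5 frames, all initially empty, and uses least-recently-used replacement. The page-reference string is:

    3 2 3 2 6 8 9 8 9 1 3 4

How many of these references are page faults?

3: fault, frames [3]
2: fault, frames [3, 2]
3: hit
2: hit
6: fault, frames [3, 2, 6]
8: fault, frames [3, 2, 6, 8]
9: fault, frames [3, 2, 6, 8, 9]
8: hit
9: hit
1: fault, evict 3, frames [2, 6, 8, 9, 1]
3: fault, evict 2, frames [6, 8, 9, 1, 3]
4: fault, evict 6, frames [8, 9, 1, 3, 4]
Page faults: 8.

8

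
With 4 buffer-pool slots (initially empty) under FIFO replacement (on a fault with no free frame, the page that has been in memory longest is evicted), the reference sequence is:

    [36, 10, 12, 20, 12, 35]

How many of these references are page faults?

5

36: fault, frames [36]
10: fault, frames [36, 10]
12: fault, frames [36, 10, 12]
20: fault, frames [36, 10, 12, 20]
12: hit
35: fault, evict 36, frames [10, 12, 20, 35]
Page faults: 5.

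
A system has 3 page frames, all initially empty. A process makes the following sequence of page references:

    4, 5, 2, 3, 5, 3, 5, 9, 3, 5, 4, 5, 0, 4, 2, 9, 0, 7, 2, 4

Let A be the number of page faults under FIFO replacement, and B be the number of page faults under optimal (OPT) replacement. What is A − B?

Under FIFO: F F F F . . . F . F F . F . F F . F . F → 12 faults.
Under OPT: F F F F . . . F . . F . F . F . . F . F → 10 faults.
A − B = 12 − 10 = 2.

2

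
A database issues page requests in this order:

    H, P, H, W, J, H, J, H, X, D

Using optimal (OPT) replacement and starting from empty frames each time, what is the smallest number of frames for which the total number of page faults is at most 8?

f=1: 10 faults
f=2: 6 faults
f=3: 6 faults
f=4: 6 faults
f=5: 6 faults
f=6: 6 faults
Smallest f with faults ≤ 8 is 2.

2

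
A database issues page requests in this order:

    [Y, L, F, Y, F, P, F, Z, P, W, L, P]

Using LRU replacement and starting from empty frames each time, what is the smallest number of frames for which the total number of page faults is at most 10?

f=1: 12 faults
f=2: 10 faults
f=3: 7 faults
f=4: 7 faults
f=5: 7 faults
f=6: 6 faults
Smallest f with faults ≤ 10 is 2.

2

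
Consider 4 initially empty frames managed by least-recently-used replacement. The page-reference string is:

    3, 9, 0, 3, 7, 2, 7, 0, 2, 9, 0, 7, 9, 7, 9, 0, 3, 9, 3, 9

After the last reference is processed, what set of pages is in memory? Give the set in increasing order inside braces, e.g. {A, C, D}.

3 -> miss, frames [3]
9 -> miss, frames [3, 9]
0 -> miss, frames [3, 9, 0]
3 -> hit
7 -> miss, frames [9, 0, 3, 7]
2 -> miss, evict 9, frames [0, 3, 7, 2]
7 -> hit
0 -> hit
2 -> hit
9 -> miss, evict 3, frames [7, 0, 2, 9]
0 -> hit
7 -> hit
9 -> hit
7 -> hit
9 -> hit
0 -> hit
3 -> miss, evict 2, frames [7, 9, 0, 3]
9 -> hit
3 -> hit
9 -> hit

{0, 3, 7, 9}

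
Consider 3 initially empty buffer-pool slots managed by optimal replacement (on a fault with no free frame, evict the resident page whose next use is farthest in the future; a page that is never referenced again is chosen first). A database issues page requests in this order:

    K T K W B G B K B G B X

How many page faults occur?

K → miss, frames [K]
T → miss, frames [K, T]
K → hit
W → miss, frames [K, T, W]
B → miss, evict W, frames [K, T, B]
G → miss, evict T, frames [K, B, G]
B → hit
K → hit
B → hit
G → hit
B → hit
X → miss, evict G, frames [K, B, X]
Page faults: 6.

6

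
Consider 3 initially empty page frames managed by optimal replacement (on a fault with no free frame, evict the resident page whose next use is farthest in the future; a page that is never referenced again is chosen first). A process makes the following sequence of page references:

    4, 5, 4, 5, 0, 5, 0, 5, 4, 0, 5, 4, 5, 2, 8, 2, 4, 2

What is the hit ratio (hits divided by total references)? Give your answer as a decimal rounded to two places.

4 → miss, frames {4}
5 → miss, frames {4,5}
4 → hit
5 → hit
0 → miss, frames {4,5,0}
5 → hit
0 → hit
5 → hit
4 → hit
0 → hit
5 → hit
4 → hit
5 → hit
2 → miss, evict 0, frames {4,5,2}
8 → miss, evict 5, frames {4,2,8}
2 → hit
4 → hit
2 → hit
Hits: 13 of 18 references → 13/18 = 0.7222.

0.72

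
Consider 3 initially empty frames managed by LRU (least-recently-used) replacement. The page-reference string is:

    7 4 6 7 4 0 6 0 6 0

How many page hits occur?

5

7: miss, frames (7)
4: miss, frames (7 4)
6: miss, frames (7 4 6)
7: hit
4: hit
0: miss, evict 6, frames (7 4 0)
6: miss, evict 7, frames (4 0 6)
0: hit
6: hit
0: hit
Hits: 5.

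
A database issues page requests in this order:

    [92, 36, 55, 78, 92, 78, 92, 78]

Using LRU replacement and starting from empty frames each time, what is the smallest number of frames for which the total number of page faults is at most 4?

4

f=1: 8 faults
f=2: 5 faults
f=3: 5 faults
f=4: 4 faults
Smallest f with faults ≤ 4 is 4.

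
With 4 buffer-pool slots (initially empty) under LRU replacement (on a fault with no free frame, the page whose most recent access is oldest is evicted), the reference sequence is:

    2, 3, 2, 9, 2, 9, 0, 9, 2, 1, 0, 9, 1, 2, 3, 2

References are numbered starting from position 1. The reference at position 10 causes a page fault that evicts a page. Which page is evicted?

pos 1: 2 → fault, frames [2]
pos 2: 3 → fault, frames [2, 3]
pos 3: 2 → hit
pos 4: 9 → fault, frames [3, 2, 9]
pos 5: 2 → hit
pos 6: 9 → hit
pos 7: 0 → fault, frames [3, 2, 9, 0]
pos 8: 9 → hit
pos 9: 2 → hit
pos 10: 1 → fault, evict 3, frames [0, 9, 2, 1]
At position 10, page 3 is evicted.

3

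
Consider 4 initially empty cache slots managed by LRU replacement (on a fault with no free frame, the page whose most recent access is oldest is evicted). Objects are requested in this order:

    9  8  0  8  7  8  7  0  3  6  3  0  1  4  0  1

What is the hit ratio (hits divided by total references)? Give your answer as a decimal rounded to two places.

9 → miss, frames [9]
8 → miss, frames [9, 8]
0 → miss, frames [9, 8, 0]
8 → hit
7 → miss, frames [9, 0, 8, 7]
8 → hit
7 → hit
0 → hit
3 → miss, evict 9, frames [8, 7, 0, 3]
6 → miss, evict 8, frames [7, 0, 3, 6]
3 → hit
0 → hit
1 → miss, evict 7, frames [6, 3, 0, 1]
4 → miss, evict 6, frames [3, 0, 1, 4]
0 → hit
1 → hit
Hits: 8 of 16 references → 8/16 = 0.5000.

0.50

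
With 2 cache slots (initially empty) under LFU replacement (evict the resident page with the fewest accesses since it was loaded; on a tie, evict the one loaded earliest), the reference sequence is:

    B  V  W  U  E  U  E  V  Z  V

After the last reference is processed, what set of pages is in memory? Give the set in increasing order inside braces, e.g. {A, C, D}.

{E, V}

B: miss, frames (B)
V: miss, frames (B V)
W: miss, evict B, frames (V W)
U: miss, evict V, frames (W U)
E: miss, evict W, frames (U E)
U: hit
E: hit
V: miss, evict U, frames (E V)
Z: miss, evict V, frames (E Z)
V: miss, evict Z, frames (E V)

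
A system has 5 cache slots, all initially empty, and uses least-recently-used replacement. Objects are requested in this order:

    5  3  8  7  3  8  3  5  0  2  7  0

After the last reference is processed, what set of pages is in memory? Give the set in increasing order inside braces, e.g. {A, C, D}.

5 -> fault, frames {5}
3 -> fault, frames {5,3}
8 -> fault, frames {5,3,8}
7 -> fault, frames {5,3,8,7}
3 -> hit
8 -> hit
3 -> hit
5 -> hit
0 -> fault, frames {7,8,3,5,0}
2 -> fault, evict 7, frames {8,3,5,0,2}
7 -> fault, evict 8, frames {3,5,0,2,7}
0 -> hit

{0, 2, 3, 5, 7}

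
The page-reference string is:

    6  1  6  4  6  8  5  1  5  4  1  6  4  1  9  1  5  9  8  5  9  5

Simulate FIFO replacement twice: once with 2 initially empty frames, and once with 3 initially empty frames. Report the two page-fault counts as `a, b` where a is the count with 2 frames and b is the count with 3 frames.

15, 13

2 frames: F F . F F F F F . F . F . F F . F . F . F F → 15 faults.
3 frames: F F . F . F F F . F . F . . F F F . F . F . → 13 faults.
13 < 15: adding a frame reduced faults, as is typical.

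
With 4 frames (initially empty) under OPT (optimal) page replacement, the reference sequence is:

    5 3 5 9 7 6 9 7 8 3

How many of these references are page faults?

6

5: miss, frames {5}
3: miss, frames {5,3}
5: hit
9: miss, frames {5,3,9}
7: miss, frames {5,3,9,7}
6: miss, evict 5, frames {3,9,7,6}
9: hit
7: hit
8: miss, evict 6, frames {3,9,7,8}
3: hit
Page faults: 6.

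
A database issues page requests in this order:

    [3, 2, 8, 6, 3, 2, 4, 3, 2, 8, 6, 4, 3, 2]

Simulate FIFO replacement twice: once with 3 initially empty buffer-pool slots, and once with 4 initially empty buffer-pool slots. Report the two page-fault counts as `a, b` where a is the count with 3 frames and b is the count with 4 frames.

11, 12

3 frames: F F F F F F F . . F F . F F → 11 faults.
4 frames: F F F F . . F F F F F F F F → 12 faults.
12 > 11: adding a frame increased faults — Belady's anomaly.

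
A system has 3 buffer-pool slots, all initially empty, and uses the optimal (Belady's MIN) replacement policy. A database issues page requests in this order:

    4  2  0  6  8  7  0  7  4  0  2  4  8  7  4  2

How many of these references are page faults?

9

4 -> miss, frames (4)
2 -> miss, frames (4 2)
0 -> miss, frames (4 2 0)
6 -> miss, evict 2, frames (4 0 6)
8 -> miss, evict 6, frames (4 0 8)
7 -> miss, evict 8, frames (4 0 7)
0 -> hit
7 -> hit
4 -> hit
0 -> hit
2 -> miss, evict 0, frames (4 7 2)
4 -> hit
8 -> miss, evict 2, frames (4 7 8)
7 -> hit
4 -> hit
2 -> miss, evict 8, frames (4 7 2)
Page faults: 9.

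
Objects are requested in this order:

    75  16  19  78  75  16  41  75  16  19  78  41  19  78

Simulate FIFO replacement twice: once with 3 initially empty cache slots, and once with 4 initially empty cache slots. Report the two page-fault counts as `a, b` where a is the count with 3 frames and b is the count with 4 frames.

9, 10

3 frames: F F F F F F F . . F F . . . → 9 faults.
4 frames: F F F F . . F F F F F F . . → 10 faults.
10 > 9: adding a frame increased faults — Belady's anomaly.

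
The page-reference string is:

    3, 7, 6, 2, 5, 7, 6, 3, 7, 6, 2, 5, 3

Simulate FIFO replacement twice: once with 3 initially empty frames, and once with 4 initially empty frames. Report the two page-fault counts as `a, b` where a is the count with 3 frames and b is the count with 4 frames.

10, 11

3 frames: F F F F F F F F . . F F . → 10 faults.
4 frames: F F F F F . . F F F F F F → 11 faults.
11 > 10: adding a frame increased faults — Belady's anomaly.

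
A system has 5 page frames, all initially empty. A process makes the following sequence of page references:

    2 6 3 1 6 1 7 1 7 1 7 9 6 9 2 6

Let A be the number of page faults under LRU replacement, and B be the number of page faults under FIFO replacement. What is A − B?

-1

Under LRU: F F F F . . F . . . . F . . F . → 7 faults.
Under FIFO: F F F F . . F . . . . F . . F F → 8 faults.
A − B = 7 − 8 = -1.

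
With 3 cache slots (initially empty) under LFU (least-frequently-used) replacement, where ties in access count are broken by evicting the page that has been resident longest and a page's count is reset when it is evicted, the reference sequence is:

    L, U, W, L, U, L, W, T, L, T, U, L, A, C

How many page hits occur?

L → fault, frames {L}
U → fault, frames {L,U}
W → fault, frames {L,U,W}
L → hit
U → hit
L → hit
W → hit
T → fault, evict U, frames {L,W,T}
L → hit
T → hit
U → fault, evict W, frames {L,T,U}
L → hit
A → fault, evict U, frames {L,T,A}
C → fault, evict A, frames {L,T,C}
Hits: 7.

7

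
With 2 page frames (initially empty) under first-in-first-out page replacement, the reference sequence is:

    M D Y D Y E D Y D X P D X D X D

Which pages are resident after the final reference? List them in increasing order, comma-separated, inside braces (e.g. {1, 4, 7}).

{D, X}

M → miss, frames [M]
D → miss, frames [M, D]
Y → miss, evict M, frames [D, Y]
D → hit
Y → hit
E → miss, evict D, frames [Y, E]
D → miss, evict Y, frames [E, D]
Y → miss, evict E, frames [D, Y]
D → hit
X → miss, evict D, frames [Y, X]
P → miss, evict Y, frames [X, P]
D → miss, evict X, frames [P, D]
X → miss, evict P, frames [D, X]
D → hit
X → hit
D → hit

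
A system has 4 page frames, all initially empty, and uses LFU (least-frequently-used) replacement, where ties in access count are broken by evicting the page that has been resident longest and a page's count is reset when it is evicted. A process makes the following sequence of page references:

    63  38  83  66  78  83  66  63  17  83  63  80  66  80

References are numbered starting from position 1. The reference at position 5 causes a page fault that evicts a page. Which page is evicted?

63

pos 1: 63 → miss, frames {63}
pos 2: 38 → miss, frames {63,38}
pos 3: 83 → miss, frames {63,38,83}
pos 4: 66 → miss, frames {63,38,83,66}
pos 5: 78 → miss, evict 63, frames {38,83,66,78}
At position 5, page 63 is evicted.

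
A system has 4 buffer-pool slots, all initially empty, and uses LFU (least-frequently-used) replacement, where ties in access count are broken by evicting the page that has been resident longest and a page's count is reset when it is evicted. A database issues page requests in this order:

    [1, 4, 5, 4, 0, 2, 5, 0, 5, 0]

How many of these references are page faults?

5

1 → miss, frames {1}
4 → miss, frames {1,4}
5 → miss, frames {1,4,5}
4 → hit
0 → miss, frames {1,4,5,0}
2 → miss, evict 1, frames {4,5,0,2}
5 → hit
0 → hit
5 → hit
0 → hit
Page faults: 5.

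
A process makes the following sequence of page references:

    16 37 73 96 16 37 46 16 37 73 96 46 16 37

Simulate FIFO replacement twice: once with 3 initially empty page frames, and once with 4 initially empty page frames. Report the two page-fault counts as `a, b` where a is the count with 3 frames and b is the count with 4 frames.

11, 12

3 frames: F F F F F F F . . F F . F F → 11 faults.
4 frames: F F F F . . F F F F F F F F → 12 faults.
12 > 11: adding a frame increased faults — Belady's anomaly.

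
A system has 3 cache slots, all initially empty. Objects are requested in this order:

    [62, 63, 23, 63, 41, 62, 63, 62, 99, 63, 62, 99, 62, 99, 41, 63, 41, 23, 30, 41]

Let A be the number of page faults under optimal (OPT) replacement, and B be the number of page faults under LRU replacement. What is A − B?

Under OPT: F F F . F . . . F . . . . . F . . F F . → 8 faults.
Under LRU: F F F . F F . . F . . . . . F F . F F . → 10 faults.
A − B = 8 − 10 = -2.

-2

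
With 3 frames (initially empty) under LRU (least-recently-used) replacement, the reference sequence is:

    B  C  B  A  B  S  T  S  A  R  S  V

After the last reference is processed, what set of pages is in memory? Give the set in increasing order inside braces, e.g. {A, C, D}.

{R, S, V}

B -> miss, frames [B]
C -> miss, frames [B, C]
B -> hit
A -> miss, frames [C, B, A]
B -> hit
S -> miss, evict C, frames [A, B, S]
T -> miss, evict A, frames [B, S, T]
S -> hit
A -> miss, evict B, frames [T, S, A]
R -> miss, evict T, frames [S, A, R]
S -> hit
V -> miss, evict A, frames [R, S, V]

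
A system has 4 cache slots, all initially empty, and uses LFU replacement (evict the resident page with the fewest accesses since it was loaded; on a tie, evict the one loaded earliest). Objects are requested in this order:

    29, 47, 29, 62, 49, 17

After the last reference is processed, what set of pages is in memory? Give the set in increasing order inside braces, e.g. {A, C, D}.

29 -> fault, frames (29)
47 -> fault, frames (29 47)
29 -> hit
62 -> fault, frames (29 47 62)
49 -> fault, frames (29 47 62 49)
17 -> fault, evict 47, frames (29 62 49 17)

{17, 29, 49, 62}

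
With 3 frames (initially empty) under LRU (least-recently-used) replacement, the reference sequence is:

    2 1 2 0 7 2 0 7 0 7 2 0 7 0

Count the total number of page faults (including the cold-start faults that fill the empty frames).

4

2 -> fault, frames {2}
1 -> fault, frames {2,1}
2 -> hit
0 -> fault, frames {1,2,0}
7 -> fault, evict 1, frames {2,0,7}
2 -> hit
0 -> hit
7 -> hit
0 -> hit
7 -> hit
2 -> hit
0 -> hit
7 -> hit
0 -> hit
Page faults: 4.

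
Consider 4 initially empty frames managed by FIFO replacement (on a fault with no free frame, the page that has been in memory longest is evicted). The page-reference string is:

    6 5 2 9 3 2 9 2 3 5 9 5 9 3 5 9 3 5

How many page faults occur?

5

6 → miss, frames {6}
5 → miss, frames {6,5}
2 → miss, frames {6,5,2}
9 → miss, frames {6,5,2,9}
3 → miss, evict 6, frames {5,2,9,3}
2 → hit
9 → hit
2 → hit
3 → hit
5 → hit
9 → hit
5 → hit
9 → hit
3 → hit
5 → hit
9 → hit
3 → hit
5 → hit
Page faults: 5.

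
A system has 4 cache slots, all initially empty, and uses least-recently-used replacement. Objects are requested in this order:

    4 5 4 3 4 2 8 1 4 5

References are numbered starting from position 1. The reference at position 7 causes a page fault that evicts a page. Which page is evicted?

pos 1: 4: miss, frames [4]
pos 2: 5: miss, frames [4, 5]
pos 3: 4: hit
pos 4: 3: miss, frames [5, 4, 3]
pos 5: 4: hit
pos 6: 2: miss, frames [5, 3, 4, 2]
pos 7: 8: miss, evict 5, frames [3, 4, 2, 8]
At position 7, page 5 is evicted.

5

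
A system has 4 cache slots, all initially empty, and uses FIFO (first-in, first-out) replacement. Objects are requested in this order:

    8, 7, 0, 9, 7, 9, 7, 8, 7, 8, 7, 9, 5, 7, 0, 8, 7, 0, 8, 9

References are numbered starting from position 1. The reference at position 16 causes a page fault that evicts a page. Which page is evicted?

7

pos 1: 8 → miss, frames {8}
pos 2: 7 → miss, frames {8,7}
pos 3: 0 → miss, frames {8,7,0}
pos 4: 9 → miss, frames {8,7,0,9}
pos 5: 7 → hit
pos 6: 9 → hit
pos 7: 7 → hit
pos 8: 8 → hit
pos 9: 7 → hit
pos 10: 8 → hit
pos 11: 7 → hit
pos 12: 9 → hit
pos 13: 5 → miss, evict 8, frames {7,0,9,5}
pos 14: 7 → hit
pos 15: 0 → hit
pos 16: 8 → miss, evict 7, frames {0,9,5,8}
At position 16, page 7 is evicted.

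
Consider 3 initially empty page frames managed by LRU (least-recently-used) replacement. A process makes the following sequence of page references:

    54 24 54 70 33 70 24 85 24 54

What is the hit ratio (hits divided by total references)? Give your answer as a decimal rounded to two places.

0.30

54 -> fault, frames (54)
24 -> fault, frames (54 24)
54 -> hit
70 -> fault, frames (24 54 70)
33 -> fault, evict 24, frames (54 70 33)
70 -> hit
24 -> fault, evict 54, frames (33 70 24)
85 -> fault, evict 33, frames (70 24 85)
24 -> hit
54 -> fault, evict 70, frames (85 24 54)
Hits: 3 of 10 references → 3/10 = 0.3000.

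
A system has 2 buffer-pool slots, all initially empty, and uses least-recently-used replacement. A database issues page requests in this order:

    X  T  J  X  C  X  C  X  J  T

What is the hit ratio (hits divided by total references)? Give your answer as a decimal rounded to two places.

0.30

X: miss, frames (X)
T: miss, frames (X T)
J: miss, evict X, frames (T J)
X: miss, evict T, frames (J X)
C: miss, evict J, frames (X C)
X: hit
C: hit
X: hit
J: miss, evict C, frames (X J)
T: miss, evict X, frames (J T)
Hits: 3 of 10 references → 3/10 = 0.3000.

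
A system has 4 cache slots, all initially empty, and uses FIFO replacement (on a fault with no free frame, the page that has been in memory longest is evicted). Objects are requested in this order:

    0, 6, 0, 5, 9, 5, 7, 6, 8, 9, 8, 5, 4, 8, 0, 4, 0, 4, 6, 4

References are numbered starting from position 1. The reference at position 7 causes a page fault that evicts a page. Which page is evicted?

0

pos 1: 0 → fault, frames [0]
pos 2: 6 → fault, frames [0, 6]
pos 3: 0 → hit
pos 4: 5 → fault, frames [0, 6, 5]
pos 5: 9 → fault, frames [0, 6, 5, 9]
pos 6: 5 → hit
pos 7: 7 → fault, evict 0, frames [6, 5, 9, 7]
At position 7, page 0 is evicted.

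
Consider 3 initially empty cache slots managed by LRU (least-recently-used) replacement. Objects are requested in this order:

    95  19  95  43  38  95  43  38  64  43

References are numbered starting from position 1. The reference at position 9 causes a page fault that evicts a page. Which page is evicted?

pos 1: 95: fault, frames (95)
pos 2: 19: fault, frames (95 19)
pos 3: 95: hit
pos 4: 43: fault, frames (19 95 43)
pos 5: 38: fault, evict 19, frames (95 43 38)
pos 6: 95: hit
pos 7: 43: hit
pos 8: 38: hit
pos 9: 64: fault, evict 95, frames (43 38 64)
At position 9, page 95 is evicted.

95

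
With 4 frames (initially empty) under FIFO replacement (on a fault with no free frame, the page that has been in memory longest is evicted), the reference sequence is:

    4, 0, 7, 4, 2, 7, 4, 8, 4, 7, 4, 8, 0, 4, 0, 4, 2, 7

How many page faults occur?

4: fault, frames {4}
0: fault, frames {4,0}
7: fault, frames {4,0,7}
4: hit
2: fault, frames {4,0,7,2}
7: hit
4: hit
8: fault, evict 4, frames {0,7,2,8}
4: fault, evict 0, frames {7,2,8,4}
7: hit
4: hit
8: hit
0: fault, evict 7, frames {2,8,4,0}
4: hit
0: hit
4: hit
2: hit
7: fault, evict 2, frames {8,4,0,7}
Page faults: 8.

8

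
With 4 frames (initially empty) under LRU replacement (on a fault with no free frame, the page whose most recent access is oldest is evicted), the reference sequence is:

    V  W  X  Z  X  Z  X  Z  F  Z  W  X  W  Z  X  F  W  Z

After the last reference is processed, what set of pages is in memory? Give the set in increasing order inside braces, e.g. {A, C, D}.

{F, W, X, Z}

V -> fault, frames (V)
W -> fault, frames (V W)
X -> fault, frames (V W X)
Z -> fault, frames (V W X Z)
X -> hit
Z -> hit
X -> hit
Z -> hit
F -> fault, evict V, frames (W X Z F)
Z -> hit
W -> hit
X -> hit
W -> hit
Z -> hit
X -> hit
F -> hit
W -> hit
Z -> hit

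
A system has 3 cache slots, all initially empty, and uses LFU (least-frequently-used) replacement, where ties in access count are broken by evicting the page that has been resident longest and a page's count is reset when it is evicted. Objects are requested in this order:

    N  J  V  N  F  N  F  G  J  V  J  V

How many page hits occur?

3

N -> fault, frames [N]
J -> fault, frames [N, J]
V -> fault, frames [N, J, V]
N -> hit
F -> fault, evict J, frames [N, V, F]
N -> hit
F -> hit
G -> fault, evict V, frames [N, F, G]
J -> fault, evict G, frames [N, F, J]
V -> fault, evict J, frames [N, F, V]
J -> fault, evict V, frames [N, F, J]
V -> fault, evict J, frames [N, F, V]
Hits: 3.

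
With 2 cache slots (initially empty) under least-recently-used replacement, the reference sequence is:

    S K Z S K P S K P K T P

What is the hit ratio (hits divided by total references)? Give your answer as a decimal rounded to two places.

0.08

S: miss, frames (S)
K: miss, frames (S K)
Z: miss, evict S, frames (K Z)
S: miss, evict K, frames (Z S)
K: miss, evict Z, frames (S K)
P: miss, evict S, frames (K P)
S: miss, evict K, frames (P S)
K: miss, evict P, frames (S K)
P: miss, evict S, frames (K P)
K: hit
T: miss, evict P, frames (K T)
P: miss, evict K, frames (T P)
Hits: 1 of 12 references → 1/12 = 0.0833.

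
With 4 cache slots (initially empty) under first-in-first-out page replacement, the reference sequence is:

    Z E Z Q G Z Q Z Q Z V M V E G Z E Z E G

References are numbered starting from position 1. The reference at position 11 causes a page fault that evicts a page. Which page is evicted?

Z

pos 1: Z: fault, frames {Z}
pos 2: E: fault, frames {Z,E}
pos 3: Z: hit
pos 4: Q: fault, frames {Z,E,Q}
pos 5: G: fault, frames {Z,E,Q,G}
pos 6: Z: hit
pos 7: Q: hit
pos 8: Z: hit
pos 9: Q: hit
pos 10: Z: hit
pos 11: V: fault, evict Z, frames {E,Q,G,V}
At position 11, page Z is evicted.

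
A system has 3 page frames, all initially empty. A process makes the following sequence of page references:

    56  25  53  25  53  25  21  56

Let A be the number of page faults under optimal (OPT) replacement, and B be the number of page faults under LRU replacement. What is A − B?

-1

Under OPT: F F F . . . F . → 4 faults.
Under LRU: F F F . . . F F → 5 faults.
A − B = 4 − 5 = -1.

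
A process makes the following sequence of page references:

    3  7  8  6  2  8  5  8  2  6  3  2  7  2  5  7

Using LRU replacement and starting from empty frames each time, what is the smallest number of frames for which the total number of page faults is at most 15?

2

f=1: 16 faults
f=2: 14 faults
f=3: 10 faults
f=4: 9 faults
f=5: 9 faults
f=6: 6 faults
Smallest f with faults ≤ 15 is 2.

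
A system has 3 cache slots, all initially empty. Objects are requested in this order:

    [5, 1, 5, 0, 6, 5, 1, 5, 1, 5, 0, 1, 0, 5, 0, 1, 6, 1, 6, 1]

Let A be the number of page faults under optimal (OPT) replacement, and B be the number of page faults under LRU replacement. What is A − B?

-1

Under OPT: F F . F F . . . . . F . . . . . F . . . → 6 faults.
Under LRU: F F . F F . F . . . F . . . . . F . . . → 7 faults.
A − B = 6 − 7 = -1.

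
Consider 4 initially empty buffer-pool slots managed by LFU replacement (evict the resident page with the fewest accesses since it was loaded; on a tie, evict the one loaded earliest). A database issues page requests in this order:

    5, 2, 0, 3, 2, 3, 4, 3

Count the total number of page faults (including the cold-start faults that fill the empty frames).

5 → miss, frames {5}
2 → miss, frames {5,2}
0 → miss, frames {5,2,0}
3 → miss, frames {5,2,0,3}
2 → hit
3 → hit
4 → miss, evict 5, frames {2,0,3,4}
3 → hit
Page faults: 5.

5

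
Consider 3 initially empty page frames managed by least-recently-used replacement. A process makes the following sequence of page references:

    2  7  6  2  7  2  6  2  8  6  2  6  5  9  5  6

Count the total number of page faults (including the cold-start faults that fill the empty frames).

6

2 -> miss, frames (2)
7 -> miss, frames (2 7)
6 -> miss, frames (2 7 6)
2 -> hit
7 -> hit
2 -> hit
6 -> hit
2 -> hit
8 -> miss, evict 7, frames (6 2 8)
6 -> hit
2 -> hit
6 -> hit
5 -> miss, evict 8, frames (2 6 5)
9 -> miss, evict 2, frames (6 5 9)
5 -> hit
6 -> hit
Page faults: 6.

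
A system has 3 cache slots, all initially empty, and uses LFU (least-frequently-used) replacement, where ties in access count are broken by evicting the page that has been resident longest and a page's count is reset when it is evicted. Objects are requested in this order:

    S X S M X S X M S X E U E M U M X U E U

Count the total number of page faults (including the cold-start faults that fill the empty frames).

12

S -> fault, frames {S}
X -> fault, frames {S,X}
S -> hit
M -> fault, frames {S,X,M}
X -> hit
S -> hit
X -> hit
M -> hit
S -> hit
X -> hit
E -> fault, evict M, frames {S,X,E}
U -> fault, evict E, frames {S,X,U}
E -> fault, evict U, frames {S,X,E}
M -> fault, evict E, frames {S,X,M}
U -> fault, evict M, frames {S,X,U}
M -> fault, evict U, frames {S,X,M}
X -> hit
U -> fault, evict M, frames {S,X,U}
E -> fault, evict U, frames {S,X,E}
U -> fault, evict E, frames {S,X,U}
Page faults: 12.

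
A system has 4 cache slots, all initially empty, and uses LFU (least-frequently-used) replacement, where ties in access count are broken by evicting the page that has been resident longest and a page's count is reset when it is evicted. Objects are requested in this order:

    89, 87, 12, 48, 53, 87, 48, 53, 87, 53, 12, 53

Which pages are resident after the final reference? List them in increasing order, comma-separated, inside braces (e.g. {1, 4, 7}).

{12, 48, 53, 87}

89 -> fault, frames (89)
87 -> fault, frames (89 87)
12 -> fault, frames (89 87 12)
48 -> fault, frames (89 87 12 48)
53 -> fault, evict 89, frames (87 12 48 53)
87 -> hit
48 -> hit
53 -> hit
87 -> hit
53 -> hit
12 -> hit
53 -> hit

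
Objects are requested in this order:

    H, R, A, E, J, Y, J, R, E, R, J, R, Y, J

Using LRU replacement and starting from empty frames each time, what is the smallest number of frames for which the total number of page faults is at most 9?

f=1: 14 faults
f=2: 11 faults
f=3: 9 faults
f=4: 7 faults
f=5: 6 faults
f=6: 6 faults
Smallest f with faults ≤ 9 is 3.

3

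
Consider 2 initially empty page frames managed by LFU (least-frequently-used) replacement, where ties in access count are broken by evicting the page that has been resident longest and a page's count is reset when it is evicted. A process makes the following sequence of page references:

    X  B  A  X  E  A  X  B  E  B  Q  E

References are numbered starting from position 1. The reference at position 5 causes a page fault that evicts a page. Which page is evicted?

A

pos 1: X -> miss, frames (X)
pos 2: B -> miss, frames (X B)
pos 3: A -> miss, evict X, frames (B A)
pos 4: X -> miss, evict B, frames (A X)
pos 5: E -> miss, evict A, frames (X E)
At position 5, page A is evicted.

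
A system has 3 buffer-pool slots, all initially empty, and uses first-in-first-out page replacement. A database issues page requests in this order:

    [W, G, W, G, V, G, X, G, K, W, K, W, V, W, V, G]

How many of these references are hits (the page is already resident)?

8

W: miss, frames (W)
G: miss, frames (W G)
W: hit
G: hit
V: miss, frames (W G V)
G: hit
X: miss, evict W, frames (G V X)
G: hit
K: miss, evict G, frames (V X K)
W: miss, evict V, frames (X K W)
K: hit
W: hit
V: miss, evict X, frames (K W V)
W: hit
V: hit
G: miss, evict K, frames (W V G)
Hits: 8.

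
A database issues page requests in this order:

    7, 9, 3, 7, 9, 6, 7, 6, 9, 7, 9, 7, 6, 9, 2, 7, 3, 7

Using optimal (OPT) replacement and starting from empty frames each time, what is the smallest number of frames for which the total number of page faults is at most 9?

f=1: 18 faults
f=2: 10 faults
f=3: 6 faults
f=4: 5 faults
f=5: 5 faults
Smallest f with faults ≤ 9 is 3.

3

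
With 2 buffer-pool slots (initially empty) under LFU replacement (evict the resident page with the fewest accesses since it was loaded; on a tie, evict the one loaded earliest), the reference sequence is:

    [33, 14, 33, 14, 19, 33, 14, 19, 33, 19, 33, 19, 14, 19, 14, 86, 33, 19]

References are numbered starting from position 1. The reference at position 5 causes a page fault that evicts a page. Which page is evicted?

33

pos 1: 33 -> fault, frames (33)
pos 2: 14 -> fault, frames (33 14)
pos 3: 33 -> hit
pos 4: 14 -> hit
pos 5: 19 -> fault, evict 33, frames (14 19)
At position 5, page 33 is evicted.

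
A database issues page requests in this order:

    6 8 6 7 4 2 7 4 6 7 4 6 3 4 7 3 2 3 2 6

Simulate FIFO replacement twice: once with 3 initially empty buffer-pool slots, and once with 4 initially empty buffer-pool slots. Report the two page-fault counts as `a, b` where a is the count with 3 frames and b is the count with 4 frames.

3 frames: F F . F F F . . F F F . F . . . F . . F → 11 faults.
4 frames: F F . F F F . . F . . . F . F . . . . . → 8 faults.
8 < 11: adding a frame reduced faults, as is typical.

11, 8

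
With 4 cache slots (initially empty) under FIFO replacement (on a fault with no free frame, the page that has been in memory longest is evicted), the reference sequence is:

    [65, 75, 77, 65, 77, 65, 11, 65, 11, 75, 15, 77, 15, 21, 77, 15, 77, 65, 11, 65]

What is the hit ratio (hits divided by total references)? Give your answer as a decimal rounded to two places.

65 → fault, frames [65]
75 → fault, frames [65, 75]
77 → fault, frames [65, 75, 77]
65 → hit
77 → hit
65 → hit
11 → fault, frames [65, 75, 77, 11]
65 → hit
11 → hit
75 → hit
15 → fault, evict 65, frames [75, 77, 11, 15]
77 → hit
15 → hit
21 → fault, evict 75, frames [77, 11, 15, 21]
77 → hit
15 → hit
77 → hit
65 → fault, evict 77, frames [11, 15, 21, 65]
11 → hit
65 → hit
Hits: 13 of 20 references → 13/20 = 0.6500.

0.65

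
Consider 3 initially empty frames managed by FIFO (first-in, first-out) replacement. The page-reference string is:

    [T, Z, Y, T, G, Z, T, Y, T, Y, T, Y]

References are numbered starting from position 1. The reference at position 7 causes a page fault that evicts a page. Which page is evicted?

pos 1: T → miss, frames [T]
pos 2: Z → miss, frames [T, Z]
pos 3: Y → miss, frames [T, Z, Y]
pos 4: T → hit
pos 5: G → miss, evict T, frames [Z, Y, G]
pos 6: Z → hit
pos 7: T → miss, evict Z, frames [Y, G, T]
At position 7, page Z is evicted.

Z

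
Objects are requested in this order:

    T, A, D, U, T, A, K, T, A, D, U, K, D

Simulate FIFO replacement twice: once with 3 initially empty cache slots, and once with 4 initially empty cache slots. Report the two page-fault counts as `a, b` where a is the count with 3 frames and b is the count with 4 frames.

9, 10

3 frames: F F F F F F F . . F F . . → 9 faults.
4 frames: F F F F . . F F F F F F . → 10 faults.
10 > 9: adding a frame increased faults — Belady's anomaly.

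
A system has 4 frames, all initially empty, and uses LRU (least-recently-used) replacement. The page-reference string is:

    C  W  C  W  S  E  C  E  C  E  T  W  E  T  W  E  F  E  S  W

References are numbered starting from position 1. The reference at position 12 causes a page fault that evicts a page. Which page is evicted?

pos 1: C -> miss, frames (C)
pos 2: W -> miss, frames (C W)
pos 3: C -> hit
pos 4: W -> hit
pos 5: S -> miss, frames (C W S)
pos 6: E -> miss, frames (C W S E)
pos 7: C -> hit
pos 8: E -> hit
pos 9: C -> hit
pos 10: E -> hit
pos 11: T -> miss, evict W, frames (S C E T)
pos 12: W -> miss, evict S, frames (C E T W)
At position 12, page S is evicted.

S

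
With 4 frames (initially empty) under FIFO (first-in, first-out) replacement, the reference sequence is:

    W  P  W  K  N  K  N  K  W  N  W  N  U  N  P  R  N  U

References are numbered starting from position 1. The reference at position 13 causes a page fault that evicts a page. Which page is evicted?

pos 1: W -> miss, frames {W}
pos 2: P -> miss, frames {W,P}
pos 3: W -> hit
pos 4: K -> miss, frames {W,P,K}
pos 5: N -> miss, frames {W,P,K,N}
pos 6: K -> hit
pos 7: N -> hit
pos 8: K -> hit
pos 9: W -> hit
pos 10: N -> hit
pos 11: W -> hit
pos 12: N -> hit
pos 13: U -> miss, evict W, frames {P,K,N,U}
At position 13, page W is evicted.

W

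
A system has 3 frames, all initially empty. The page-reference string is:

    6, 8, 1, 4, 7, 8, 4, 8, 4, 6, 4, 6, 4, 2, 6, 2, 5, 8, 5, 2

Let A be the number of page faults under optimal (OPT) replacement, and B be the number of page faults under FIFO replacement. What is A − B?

Under OPT: F F F F F . . . . F . . . F . . F . . . → 8 faults.
Under FIFO: F F F F F F . . . F F . . F . . F F . . → 11 faults.
A − B = 8 − 11 = -3.

-3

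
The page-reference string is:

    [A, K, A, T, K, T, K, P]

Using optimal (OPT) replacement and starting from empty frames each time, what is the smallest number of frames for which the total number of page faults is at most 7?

f=1: 8 faults
f=2: 4 faults
f=3: 4 faults
f=4: 4 faults
Smallest f with faults ≤ 7 is 2.

2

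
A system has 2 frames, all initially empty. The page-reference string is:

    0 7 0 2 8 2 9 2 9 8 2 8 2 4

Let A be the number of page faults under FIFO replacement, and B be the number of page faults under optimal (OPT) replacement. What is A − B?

Under FIFO: F F . F F . F F . F . . . F → 8 faults.
Under OPT: F F . F F . F . . F . . . F → 7 faults.
A − B = 8 − 7 = 1.

1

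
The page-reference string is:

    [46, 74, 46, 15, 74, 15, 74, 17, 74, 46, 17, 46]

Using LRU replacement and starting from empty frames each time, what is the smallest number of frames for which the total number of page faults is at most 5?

f=1: 12 faults
f=2: 7 faults
f=3: 5 faults
f=4: 4 faults
Smallest f with faults ≤ 5 is 3.

3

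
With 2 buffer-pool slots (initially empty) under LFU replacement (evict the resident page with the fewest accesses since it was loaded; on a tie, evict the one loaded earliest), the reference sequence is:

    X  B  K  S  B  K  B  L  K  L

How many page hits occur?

X -> fault, frames [X]
B -> fault, frames [X, B]
K -> fault, evict X, frames [B, K]
S -> fault, evict B, frames [K, S]
B -> fault, evict K, frames [S, B]
K -> fault, evict S, frames [B, K]
B -> hit
L -> fault, evict K, frames [B, L]
K -> fault, evict L, frames [B, K]
L -> fault, evict K, frames [B, L]
Hits: 1.

1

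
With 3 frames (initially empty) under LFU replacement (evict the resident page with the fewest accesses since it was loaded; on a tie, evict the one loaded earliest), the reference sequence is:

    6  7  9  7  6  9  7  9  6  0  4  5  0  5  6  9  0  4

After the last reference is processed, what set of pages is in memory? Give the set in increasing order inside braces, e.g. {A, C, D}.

{4, 7, 9}

6 -> miss, frames [6]
7 -> miss, frames [6, 7]
9 -> miss, frames [6, 7, 9]
7 -> hit
6 -> hit
9 -> hit
7 -> hit
9 -> hit
6 -> hit
0 -> miss, evict 6, frames [7, 9, 0]
4 -> miss, evict 0, frames [7, 9, 4]
5 -> miss, evict 4, frames [7, 9, 5]
0 -> miss, evict 5, frames [7, 9, 0]
5 -> miss, evict 0, frames [7, 9, 5]
6 -> miss, evict 5, frames [7, 9, 6]
9 -> hit
0 -> miss, evict 6, frames [7, 9, 0]
4 -> miss, evict 0, frames [7, 9, 4]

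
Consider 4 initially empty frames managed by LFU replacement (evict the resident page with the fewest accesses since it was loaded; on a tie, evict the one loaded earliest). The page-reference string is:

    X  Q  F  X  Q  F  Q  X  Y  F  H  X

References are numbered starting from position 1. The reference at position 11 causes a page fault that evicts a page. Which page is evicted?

pos 1: X: miss, frames {X}
pos 2: Q: miss, frames {X,Q}
pos 3: F: miss, frames {X,Q,F}
pos 4: X: hit
pos 5: Q: hit
pos 6: F: hit
pos 7: Q: hit
pos 8: X: hit
pos 9: Y: miss, frames {X,Q,F,Y}
pos 10: F: hit
pos 11: H: miss, evict Y, frames {X,Q,F,H}
At position 11, page Y is evicted.

Y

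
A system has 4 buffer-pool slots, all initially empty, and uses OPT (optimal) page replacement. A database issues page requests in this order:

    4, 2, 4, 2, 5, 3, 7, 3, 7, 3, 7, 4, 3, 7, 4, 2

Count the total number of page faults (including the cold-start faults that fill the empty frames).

5

4 → fault, frames {4}
2 → fault, frames {4,2}
4 → hit
2 → hit
5 → fault, frames {4,2,5}
3 → fault, frames {4,2,5,3}
7 → fault, evict 5, frames {4,2,3,7}
3 → hit
7 → hit
3 → hit
7 → hit
4 → hit
3 → hit
7 → hit
4 → hit
2 → hit
Page faults: 5.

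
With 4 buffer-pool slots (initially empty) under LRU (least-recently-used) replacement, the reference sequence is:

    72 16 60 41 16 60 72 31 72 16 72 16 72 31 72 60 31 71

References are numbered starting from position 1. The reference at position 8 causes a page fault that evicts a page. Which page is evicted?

41

pos 1: 72 -> fault, frames [72]
pos 2: 16 -> fault, frames [72, 16]
pos 3: 60 -> fault, frames [72, 16, 60]
pos 4: 41 -> fault, frames [72, 16, 60, 41]
pos 5: 16 -> hit
pos 6: 60 -> hit
pos 7: 72 -> hit
pos 8: 31 -> fault, evict 41, frames [16, 60, 72, 31]
At position 8, page 41 is evicted.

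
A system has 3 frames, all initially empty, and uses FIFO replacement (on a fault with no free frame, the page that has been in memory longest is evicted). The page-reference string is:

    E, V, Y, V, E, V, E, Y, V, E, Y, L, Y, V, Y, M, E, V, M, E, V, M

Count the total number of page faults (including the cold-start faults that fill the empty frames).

7

E -> miss, frames [E]
V -> miss, frames [E, V]
Y -> miss, frames [E, V, Y]
V -> hit
E -> hit
V -> hit
E -> hit
Y -> hit
V -> hit
E -> hit
Y -> hit
L -> miss, evict E, frames [V, Y, L]
Y -> hit
V -> hit
Y -> hit
M -> miss, evict V, frames [Y, L, M]
E -> miss, evict Y, frames [L, M, E]
V -> miss, evict L, frames [M, E, V]
M -> hit
E -> hit
V -> hit
M -> hit
Page faults: 7.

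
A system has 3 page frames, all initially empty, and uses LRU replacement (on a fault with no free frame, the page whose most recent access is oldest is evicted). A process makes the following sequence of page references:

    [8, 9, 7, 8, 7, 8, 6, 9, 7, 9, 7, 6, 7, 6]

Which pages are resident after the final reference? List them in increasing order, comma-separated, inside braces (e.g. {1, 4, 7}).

{6, 7, 9}

8 -> miss, frames [8]
9 -> miss, frames [8, 9]
7 -> miss, frames [8, 9, 7]
8 -> hit
7 -> hit
8 -> hit
6 -> miss, evict 9, frames [7, 8, 6]
9 -> miss, evict 7, frames [8, 6, 9]
7 -> miss, evict 8, frames [6, 9, 7]
9 -> hit
7 -> hit
6 -> hit
7 -> hit
6 -> hit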